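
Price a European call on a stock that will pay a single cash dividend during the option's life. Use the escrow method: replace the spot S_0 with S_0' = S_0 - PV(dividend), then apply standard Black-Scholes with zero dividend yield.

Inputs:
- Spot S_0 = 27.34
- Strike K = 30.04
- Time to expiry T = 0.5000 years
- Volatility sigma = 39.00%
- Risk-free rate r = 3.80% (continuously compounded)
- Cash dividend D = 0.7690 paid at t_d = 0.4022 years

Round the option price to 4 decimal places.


PV(D) = D * exp(-r * t_d) = 0.7690 * 0.98483260 = 0.75733627
S_0' = S_0 - PV(D) = 27.3400 - 0.75733627 = 26.58266373
d1 = (ln(S_0'/K) + (r + sigma^2/2)*T) / (sigma*sqrt(T)) = -0.23659272
d2 = d1 - sigma*sqrt(T) = -0.51236436
exp(-rT) = 0.98117936
N(d1) = 0.40648638; N(d2) = 0.30419801
C = S_0' * N(d1) - K * exp(-rT) * N(d2) = 26.58266373 * 0.40648638 - 30.0400 * 0.98117936 * 0.30419801 = 1.8394

Answer: Price = 1.8394


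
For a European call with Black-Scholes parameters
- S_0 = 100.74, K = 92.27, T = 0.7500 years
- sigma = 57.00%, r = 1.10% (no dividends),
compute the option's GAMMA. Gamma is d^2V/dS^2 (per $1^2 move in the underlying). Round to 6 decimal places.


Answer: Gamma = 0.007278

Derivation:
d1 = 0.4414427830; d2 = -0.0521916971
phi(d1) = 0.3619046866; exp(-qT) = 1.0000000000; exp(-rT) = 0.9917839379
Gamma = exp(-qT) * phi(d1) / (S * sigma * sqrt(T)) = 1.0000000000 * 0.3619046866 / (100.7400 * 0.5700 * 0.8660254038) = 0.007278


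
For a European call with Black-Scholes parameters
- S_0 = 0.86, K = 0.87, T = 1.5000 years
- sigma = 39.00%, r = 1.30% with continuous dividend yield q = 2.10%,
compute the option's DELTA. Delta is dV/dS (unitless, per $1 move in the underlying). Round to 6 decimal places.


d1 = 0.1894987603; d2 = -0.2881517395
phi(d1) = 0.3918432376; exp(-qT) = 0.9689909565; exp(-rT) = 0.9806888952
N(d1) = 0.5751490367
Delta = exp(-qT) * N(d1) = 0.9689909565 * 0.5751490367 = 0.557314

Answer: Delta = 0.557314


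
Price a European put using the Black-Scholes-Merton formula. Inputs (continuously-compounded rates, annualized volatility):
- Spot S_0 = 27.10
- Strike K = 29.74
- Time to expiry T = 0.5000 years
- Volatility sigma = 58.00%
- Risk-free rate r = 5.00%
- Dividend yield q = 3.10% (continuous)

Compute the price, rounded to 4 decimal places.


Answer: Price = 5.7773

Derivation:
d1 = (ln(S/K) + (r - q + 0.5*sigma^2) * T) / (sigma * sqrt(T)) = 0.00156243
d2 = d1 - sigma * sqrt(T) = -0.40855950
exp(-rT) = 0.97530991; exp(-qT) = 0.98461951
P = K * exp(-rT) * N(-d2) - S_0 * exp(-qT) * N(-d1)
N(-d1) = 0.49937668; N(-d2) = 0.65856852
P = 29.7400 * 0.97530991 * 0.65856852 - 27.1000 * 0.98461951 * 0.49937668 = 5.7773


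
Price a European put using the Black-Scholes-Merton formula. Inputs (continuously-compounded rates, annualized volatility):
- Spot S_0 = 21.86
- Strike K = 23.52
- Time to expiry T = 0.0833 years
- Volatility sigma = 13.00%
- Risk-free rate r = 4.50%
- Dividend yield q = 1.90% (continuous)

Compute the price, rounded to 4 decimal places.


Answer: Price = 1.6161

Derivation:
d1 = (ln(S/K) + (r - q + 0.5*sigma^2) * T) / (sigma * sqrt(T)) = -1.87426614
d2 = d1 - sigma * sqrt(T) = -1.91178641
exp(-rT) = 0.99625852; exp(-qT) = 0.99841855
P = K * exp(-rT) * N(-d2) - S_0 * exp(-qT) * N(-d1)
N(-d1) = 0.96955312; N(-d2) = 0.97204820
P = 23.5200 * 0.99625852 * 0.97204820 - 21.8600 * 0.99841855 * 0.96955312 = 1.6161


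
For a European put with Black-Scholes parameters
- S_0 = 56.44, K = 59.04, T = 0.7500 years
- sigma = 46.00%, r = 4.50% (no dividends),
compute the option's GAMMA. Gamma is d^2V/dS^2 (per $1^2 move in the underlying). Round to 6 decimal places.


d1 = 0.1708528722; d2 = -0.2275188136
phi(d1) = 0.3931618636; exp(-qT) = 1.0000000000; exp(-rT) = 0.9668131777
Gamma = exp(-qT) * phi(d1) / (S * sigma * sqrt(T)) = 1.0000000000 * 0.3931618636 / (56.4400 * 0.4600 * 0.8660254038) = 0.017486

Answer: Gamma = 0.017486


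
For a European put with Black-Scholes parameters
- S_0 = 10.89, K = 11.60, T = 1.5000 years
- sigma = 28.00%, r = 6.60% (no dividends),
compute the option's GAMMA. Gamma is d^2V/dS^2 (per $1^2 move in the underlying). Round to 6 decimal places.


Answer: Gamma = 0.102835

Derivation:
d1 = 0.2759753744; d2 = -0.0669531896
phi(d1) = 0.3840357097; exp(-qT) = 1.0000000000; exp(-rT) = 0.9057427080
Gamma = exp(-qT) * phi(d1) / (S * sigma * sqrt(T)) = 1.0000000000 * 0.3840357097 / (10.8900 * 0.2800 * 1.2247448714) = 0.102835


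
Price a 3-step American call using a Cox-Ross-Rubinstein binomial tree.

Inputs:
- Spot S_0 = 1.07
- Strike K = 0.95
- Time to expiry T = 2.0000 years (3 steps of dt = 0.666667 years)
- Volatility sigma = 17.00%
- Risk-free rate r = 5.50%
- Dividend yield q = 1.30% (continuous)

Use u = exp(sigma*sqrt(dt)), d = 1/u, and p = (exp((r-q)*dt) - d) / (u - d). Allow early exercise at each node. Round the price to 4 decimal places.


dt = T/N = 0.666667
u = exp(sigma*sqrt(dt)) = 1.148899; d = 1/u = 0.870398
p = (exp((r-q)*dt) - d) / (u - d) = 0.567313
Discount per step: exp(-r*dt) = 0.963997
Stock lattice S(k, i) with i counting down-moves:
  k=0: S(0,0) = 1.0700
  k=1: S(1,0) = 1.2293; S(1,1) = 0.9313
  k=2: S(2,0) = 1.4124; S(2,1) = 1.0700; S(2,2) = 0.8106
  k=3: S(3,0) = 1.6227; S(3,1) = 1.2293; S(3,2) = 0.9313; S(3,3) = 0.7056
Terminal payoffs V(N, i) = max(S_T - K, 0):
  V(3,0) = 0.672668; V(3,1) = 0.279322; V(3,2) = 0.000000; V(3,3) = 0.000000
Backward induction: V(k, i) = exp(-r*dt) * [p * V(k+1, i) + (1-p) * V(k+1, i+1)]; then take max(V_cont, immediate exercise) for American.
  V(2,0) = exp(-r*dt) * [p*0.672668 + (1-p)*0.279322] = 0.484382; exercise = 0.462368; V(2,0) = max -> 0.484382
  V(2,1) = exp(-r*dt) * [p*0.279322 + (1-p)*0.000000] = 0.152758; exercise = 0.120000; V(2,1) = max -> 0.152758
  V(2,2) = exp(-r*dt) * [p*0.000000 + (1-p)*0.000000] = 0.000000; exercise = 0.000000; V(2,2) = max -> 0.000000
  V(1,0) = exp(-r*dt) * [p*0.484382 + (1-p)*0.152758] = 0.328620; exercise = 0.279322; V(1,0) = max -> 0.328620
  V(1,1) = exp(-r*dt) * [p*0.152758 + (1-p)*0.000000] = 0.083542; exercise = 0.000000; V(1,1) = max -> 0.083542
  V(0,0) = exp(-r*dt) * [p*0.328620 + (1-p)*0.083542] = 0.214565; exercise = 0.120000; V(0,0) = max -> 0.214565

Answer: Price = V(0,0) = 0.2146


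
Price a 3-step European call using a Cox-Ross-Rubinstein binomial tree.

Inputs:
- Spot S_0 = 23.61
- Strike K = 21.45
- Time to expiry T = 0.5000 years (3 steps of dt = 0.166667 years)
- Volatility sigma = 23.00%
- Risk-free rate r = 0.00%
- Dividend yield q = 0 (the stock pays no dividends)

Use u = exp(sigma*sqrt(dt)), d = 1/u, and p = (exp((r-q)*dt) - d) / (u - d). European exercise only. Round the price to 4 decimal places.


Answer: Price = V(0,0) = 2.6815

Derivation:
dt = T/N = 0.166667
u = exp(sigma*sqrt(dt)) = 1.098447; d = 1/u = 0.910376
p = (exp((r-q)*dt) - d) / (u - d) = 0.476543
Discount per step: exp(-r*dt) = 1.000000
Stock lattice S(k, i) with i counting down-moves:
  k=0: S(0,0) = 23.6100
  k=1: S(1,0) = 25.9343; S(1,1) = 21.4940
  k=2: S(2,0) = 28.4875; S(2,1) = 23.6100; S(2,2) = 19.5676
  k=3: S(3,0) = 31.2920; S(3,1) = 25.9343; S(3,2) = 21.4940; S(3,3) = 17.8139
Terminal payoffs V(N, i) = max(S_T - K, 0):
  V(3,0) = 9.841975; V(3,1) = 4.484327; V(3,2) = 0.043987; V(3,3) = 0.000000
Backward induction: V(k, i) = exp(-r*dt) * [p * V(k+1, i) + (1-p) * V(k+1, i+1)].
  V(2,0) = exp(-r*dt) * [p*9.841975 + (1-p)*4.484327] = 7.037476
  V(2,1) = exp(-r*dt) * [p*4.484327 + (1-p)*0.043987] = 2.160000
  V(2,2) = exp(-r*dt) * [p*0.043987 + (1-p)*0.000000] = 0.020962
  V(1,0) = exp(-r*dt) * [p*7.037476 + (1-p)*2.160000] = 4.484327
  V(1,1) = exp(-r*dt) * [p*2.160000 + (1-p)*0.020962] = 1.040305
  V(0,0) = exp(-r*dt) * [p*4.484327 + (1-p)*1.040305] = 2.681530


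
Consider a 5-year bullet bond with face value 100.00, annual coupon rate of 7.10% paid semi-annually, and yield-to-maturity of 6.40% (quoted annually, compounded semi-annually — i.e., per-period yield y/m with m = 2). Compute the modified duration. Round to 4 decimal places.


Coupon per period c = face * coupon_rate / m = 3.550000
Periods per year m = 2; per-period yield y/m = 0.032000
Number of cashflows N = 10
Cashflows (t years, CF_t, discount factor 1/(1+y/m)^(m*t), PV):
  t = 0.5000: CF_t = 3.550000, DF = 0.968992, PV = 3.439922
  t = 1.0000: CF_t = 3.550000, DF = 0.938946, PV = 3.333258
  t = 1.5000: CF_t = 3.550000, DF = 0.909831, PV = 3.229901
  t = 2.0000: CF_t = 3.550000, DF = 0.881620, PV = 3.129749
  t = 2.5000: CF_t = 3.550000, DF = 0.854283, PV = 3.032703
  t = 3.0000: CF_t = 3.550000, DF = 0.827793, PV = 2.938666
  t = 3.5000: CF_t = 3.550000, DF = 0.802125, PV = 2.847544
  t = 4.0000: CF_t = 3.550000, DF = 0.777253, PV = 2.759248
  t = 4.5000: CF_t = 3.550000, DF = 0.753152, PV = 2.673690
  t = 5.0000: CF_t = 103.550000, DF = 0.729799, PV = 75.570645
Price P = sum_t PV_t = 102.955328
First compute Macaulay numerator sum_t t * PV_t:
  t * PV_t at t = 0.5000: 1.719961
  t * PV_t at t = 1.0000: 3.333258
  t * PV_t at t = 1.5000: 4.844852
  t * PV_t at t = 2.0000: 6.259499
  t * PV_t at t = 2.5000: 7.581757
  t * PV_t at t = 3.0000: 8.815997
  t * PV_t at t = 3.5000: 9.966405
  t * PV_t at t = 4.0000: 11.036993
  t * PV_t at t = 4.5000: 12.031606
  t * PV_t at t = 5.0000: 377.853226
Macaulay duration D = 443.443554 / 102.955328 = 4.307145
Modified duration = D / (1 + y/m) = 4.307145 / (1 + 0.032000) = 4.173590

Answer: Modified duration = 4.1736


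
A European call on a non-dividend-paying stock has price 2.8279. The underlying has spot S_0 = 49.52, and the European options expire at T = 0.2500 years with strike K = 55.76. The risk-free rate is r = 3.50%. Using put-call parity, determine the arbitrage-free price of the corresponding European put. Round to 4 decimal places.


Answer: Put price = 8.5821

Derivation:
Put-call parity: C - P = S_0 * exp(-qT) - K * exp(-rT).
S_0 * exp(-qT) = 49.5200 * 1.00000000 = 49.52000000
K * exp(-rT) = 55.7600 * 0.99128817 = 55.27422835
P = C - S*exp(-qT) + K*exp(-rT)
P = 2.8279 - 49.52000000 + 55.27422835 = 8.5821


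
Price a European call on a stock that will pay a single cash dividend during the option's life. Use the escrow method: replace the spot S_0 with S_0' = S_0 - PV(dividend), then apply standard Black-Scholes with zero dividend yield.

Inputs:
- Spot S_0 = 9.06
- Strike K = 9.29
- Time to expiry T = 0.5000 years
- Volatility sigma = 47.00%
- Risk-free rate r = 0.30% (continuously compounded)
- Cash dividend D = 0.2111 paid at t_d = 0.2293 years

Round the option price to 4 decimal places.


PV(D) = D * exp(-r * t_d) = 0.2111 * 0.99931234 = 0.21095483
S_0' = S_0 - PV(D) = 9.0600 - 0.21095483 = 8.84904517
d1 = (ln(S_0'/K) + (r + sigma^2/2)*T) / (sigma*sqrt(T)) = 0.02436061
d2 = d1 - sigma*sqrt(T) = -0.30797958
exp(-rT) = 0.99850112
N(d1) = 0.50971752; N(d2) = 0.37904894
C = S_0' * N(d1) - K * exp(-rT) * N(d2) = 8.84904517 * 0.50971752 - 9.2900 * 0.99850112 * 0.37904894 = 0.9944

Answer: Price = 0.9944


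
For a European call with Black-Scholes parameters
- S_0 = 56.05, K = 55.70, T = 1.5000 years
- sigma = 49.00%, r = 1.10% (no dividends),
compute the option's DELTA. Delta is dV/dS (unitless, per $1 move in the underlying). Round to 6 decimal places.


d1 = 0.3379945961; d2 = -0.2621303909
phi(d1) = 0.3767932288; exp(-qT) = 1.0000000000; exp(-rT) = 0.9836353794
N(d1) = 0.6323163700
Delta = exp(-qT) * N(d1) = 1.0000000000 * 0.6323163700 = 0.632316

Answer: Delta = 0.632316


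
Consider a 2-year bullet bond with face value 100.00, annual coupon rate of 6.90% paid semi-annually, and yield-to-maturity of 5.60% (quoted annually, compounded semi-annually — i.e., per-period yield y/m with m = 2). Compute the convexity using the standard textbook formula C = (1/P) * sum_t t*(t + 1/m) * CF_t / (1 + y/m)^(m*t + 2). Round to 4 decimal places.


Answer: Convexity = 4.4276

Derivation:
Coupon per period c = face * coupon_rate / m = 3.450000
Periods per year m = 2; per-period yield y/m = 0.028000
Number of cashflows N = 4
Cashflows (t years, CF_t, discount factor 1/(1+y/m)^(m*t), PV):
  t = 0.5000: CF_t = 3.450000, DF = 0.972763, PV = 3.356031
  t = 1.0000: CF_t = 3.450000, DF = 0.946267, PV = 3.264622
  t = 1.5000: CF_t = 3.450000, DF = 0.920493, PV = 3.175702
  t = 2.0000: CF_t = 103.450000, DF = 0.895422, PV = 92.631359
Price P = sum_t PV_t = 102.427714
Convexity numerator sum_t t*(t + 1/m) * CF_t / (1+y/m)^(m*t + 2):
  t = 0.5000: term = 1.587851
  t = 1.0000: term = 4.633807
  t = 1.5000: term = 9.015188
  t = 2.0000: term = 438.270068
Convexity = (1/P) * sum = 453.506914 / 102.427714 = 4.427580


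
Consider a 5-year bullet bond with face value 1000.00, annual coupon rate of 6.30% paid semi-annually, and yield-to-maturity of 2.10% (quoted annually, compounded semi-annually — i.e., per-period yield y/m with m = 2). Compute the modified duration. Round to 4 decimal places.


Coupon per period c = face * coupon_rate / m = 31.500000
Periods per year m = 2; per-period yield y/m = 0.010500
Number of cashflows N = 10
Cashflows (t years, CF_t, discount factor 1/(1+y/m)^(m*t), PV):
  t = 0.5000: CF_t = 31.500000, DF = 0.989609, PV = 31.172687
  t = 1.0000: CF_t = 31.500000, DF = 0.979326, PV = 30.848775
  t = 1.5000: CF_t = 31.500000, DF = 0.969150, PV = 30.528228
  t = 2.0000: CF_t = 31.500000, DF = 0.959080, PV = 30.211013
  t = 2.5000: CF_t = 31.500000, DF = 0.949114, PV = 29.897093
  t = 3.0000: CF_t = 31.500000, DF = 0.939252, PV = 29.586436
  t = 3.5000: CF_t = 31.500000, DF = 0.929492, PV = 29.279006
  t = 4.0000: CF_t = 31.500000, DF = 0.919834, PV = 28.974771
  t = 4.5000: CF_t = 31.500000, DF = 0.910276, PV = 28.673697
  t = 5.0000: CF_t = 1031.500000, DF = 0.900818, PV = 929.193266
Price P = sum_t PV_t = 1198.364971
First compute Macaulay numerator sum_t t * PV_t:
  t * PV_t at t = 0.5000: 15.586343
  t * PV_t at t = 1.0000: 30.848775
  t * PV_t at t = 1.5000: 45.792342
  t * PV_t at t = 2.0000: 60.422025
  t * PV_t at t = 2.5000: 74.742733
  t * PV_t at t = 3.0000: 88.759307
  t * PV_t at t = 3.5000: 102.476521
  t * PV_t at t = 4.0000: 115.899084
  t * PV_t at t = 4.5000: 129.031637
  t * PV_t at t = 5.0000: 4645.966331
Macaulay duration D = 5309.525097 / 1198.364971 = 4.430641
Modified duration = D / (1 + y/m) = 4.430641 / (1 + 0.010500) = 4.384603

Answer: Modified duration = 4.3846


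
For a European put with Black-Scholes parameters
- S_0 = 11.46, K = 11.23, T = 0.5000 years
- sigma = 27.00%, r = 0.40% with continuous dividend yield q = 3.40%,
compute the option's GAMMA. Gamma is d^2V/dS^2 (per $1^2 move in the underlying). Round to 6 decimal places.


d1 = 0.1230834194; d2 = -0.0678354115
phi(d1) = 0.3959318030; exp(-qT) = 0.9831436846; exp(-rT) = 0.9980019987
Gamma = exp(-qT) * phi(d1) / (S * sigma * sqrt(T)) = 0.9831436846 * 0.3959318030 / (11.4600 * 0.2700 * 0.7071067812) = 0.177911

Answer: Gamma = 0.177911


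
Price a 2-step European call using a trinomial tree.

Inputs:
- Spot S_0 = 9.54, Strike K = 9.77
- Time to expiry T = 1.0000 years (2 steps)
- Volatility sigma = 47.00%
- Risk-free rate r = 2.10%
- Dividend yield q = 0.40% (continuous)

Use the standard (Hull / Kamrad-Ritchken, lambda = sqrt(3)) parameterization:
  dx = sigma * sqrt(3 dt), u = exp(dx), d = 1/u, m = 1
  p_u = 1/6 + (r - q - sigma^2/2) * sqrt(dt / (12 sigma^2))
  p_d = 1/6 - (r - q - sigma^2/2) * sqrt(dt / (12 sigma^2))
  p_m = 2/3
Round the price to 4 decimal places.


dt = T/N = 0.500000; dx = sigma*sqrt(3*dt) = 0.575630
u = exp(dx) = 1.778251; d = 1/u = 0.562350
p_u = 0.126081, p_m = 0.666667, p_d = 0.207253
Discount per step: exp(-r*dt) = 0.989555
Stock lattice S(k, j) with j the centered position index:
  k=0: S(0,+0) = 9.5400
  k=1: S(1,-1) = 5.3648; S(1,+0) = 9.5400; S(1,+1) = 16.9645
  k=2: S(2,-2) = 3.0169; S(2,-1) = 5.3648; S(2,+0) = 9.5400; S(2,+1) = 16.9645; S(2,+2) = 30.1672
Terminal payoffs V(N, j) = max(S_T - K, 0):
  V(2,-2) = 0.000000; V(2,-1) = 0.000000; V(2,+0) = 0.000000; V(2,+1) = 7.194511; V(2,+2) = 20.397152
Backward induction: V(k, j) = exp(-r*dt) * [p_u * V(k+1, j+1) + p_m * V(k+1, j) + p_d * V(k+1, j-1)]
  V(1,-1) = exp(-r*dt) * [p_u*0.000000 + p_m*0.000000 + p_d*0.000000] = 0.000000
  V(1,+0) = exp(-r*dt) * [p_u*7.194511 + p_m*0.000000 + p_d*0.000000] = 0.897614
  V(1,+1) = exp(-r*dt) * [p_u*20.397152 + p_m*7.194511 + p_d*0.000000] = 7.291069
  V(0,+0) = exp(-r*dt) * [p_u*7.291069 + p_m*0.897614 + p_d*0.000000] = 1.501820

Answer: Price = V(0,0) = 1.5018


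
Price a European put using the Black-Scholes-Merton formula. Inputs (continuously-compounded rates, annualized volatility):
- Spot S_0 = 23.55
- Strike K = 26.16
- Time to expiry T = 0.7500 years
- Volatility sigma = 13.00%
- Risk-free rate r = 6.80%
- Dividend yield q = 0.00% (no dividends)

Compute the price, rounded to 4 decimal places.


d1 = (ln(S/K) + (r - q + 0.5*sigma^2) * T) / (sigma * sqrt(T)) = -0.42429210
d2 = d1 - sigma * sqrt(T) = -0.53687541
exp(-rT) = 0.95027867; exp(-qT) = 1.00000000
P = K * exp(-rT) * N(-d2) - S_0 * exp(-qT) * N(-d1)
N(-d1) = 0.66432360; N(-d2) = 0.70432316
P = 26.1600 * 0.95027867 * 0.70432316 - 23.5500 * 1.00000000 * 0.66432360 = 1.8642

Answer: Price = 1.8642


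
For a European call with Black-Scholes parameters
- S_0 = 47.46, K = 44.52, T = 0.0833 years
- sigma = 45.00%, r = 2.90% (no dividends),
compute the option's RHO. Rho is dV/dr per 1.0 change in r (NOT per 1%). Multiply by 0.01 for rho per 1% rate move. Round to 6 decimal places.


Answer: Rho = 2.486904

Derivation:
d1 = 0.5759146977; d2 = 0.4460368705
phi(d1) = 0.3379770103; exp(-qT) = 1.0000000000; exp(-rT) = 0.9975872155
N(d2) = 0.6722146936
Rho = K*T*exp(-rT)*N(d2) = 44.5200 * 0.0833 * 0.9975872155 * 0.6722146936 = 2.486904


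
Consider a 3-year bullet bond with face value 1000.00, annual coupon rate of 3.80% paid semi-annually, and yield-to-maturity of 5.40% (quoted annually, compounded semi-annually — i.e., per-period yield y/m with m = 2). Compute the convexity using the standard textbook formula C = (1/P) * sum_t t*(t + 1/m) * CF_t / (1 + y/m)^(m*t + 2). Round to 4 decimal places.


Answer: Convexity = 9.3379

Derivation:
Coupon per period c = face * coupon_rate / m = 19.000000
Periods per year m = 2; per-period yield y/m = 0.027000
Number of cashflows N = 6
Cashflows (t years, CF_t, discount factor 1/(1+y/m)^(m*t), PV):
  t = 0.5000: CF_t = 19.000000, DF = 0.973710, PV = 18.500487
  t = 1.0000: CF_t = 19.000000, DF = 0.948111, PV = 18.014106
  t = 1.5000: CF_t = 19.000000, DF = 0.923185, PV = 17.540512
  t = 2.0000: CF_t = 19.000000, DF = 0.898914, PV = 17.079369
  t = 2.5000: CF_t = 19.000000, DF = 0.875282, PV = 16.630350
  t = 3.0000: CF_t = 1019.000000, DF = 0.852270, PV = 868.463404
Price P = sum_t PV_t = 956.228228
Convexity numerator sum_t t*(t + 1/m) * CF_t / (1+y/m)^(m*t + 2):
  t = 0.5000: term = 8.770256
  t = 1.0000: term = 25.619054
  t = 1.5000: term = 49.891049
  t = 2.0000: term = 80.965676
  t = 2.5000: term = 118.255612
  t = 3.0000: term = 8645.695472
Convexity = (1/P) * sum = 8929.197119 / 956.228228 = 9.337935


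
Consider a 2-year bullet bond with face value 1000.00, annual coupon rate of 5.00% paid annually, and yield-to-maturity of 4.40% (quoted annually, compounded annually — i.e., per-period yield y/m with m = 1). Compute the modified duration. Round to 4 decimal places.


Coupon per period c = face * coupon_rate / m = 50.000000
Periods per year m = 1; per-period yield y/m = 0.044000
Number of cashflows N = 2
Cashflows (t years, CF_t, discount factor 1/(1+y/m)^(m*t), PV):
  t = 1.0000: CF_t = 50.000000, DF = 0.957854, PV = 47.892720
  t = 2.0000: CF_t = 1050.000000, DF = 0.917485, PV = 963.359317
Price P = sum_t PV_t = 1011.252037
First compute Macaulay numerator sum_t t * PV_t:
  t * PV_t at t = 1.0000: 47.892720
  t * PV_t at t = 2.0000: 1926.718633
Macaulay duration D = 1974.611353 / 1011.252037 = 1.952640
Modified duration = D / (1 + y/m) = 1.952640 / (1 + 0.044000) = 1.870345

Answer: Modified duration = 1.8703


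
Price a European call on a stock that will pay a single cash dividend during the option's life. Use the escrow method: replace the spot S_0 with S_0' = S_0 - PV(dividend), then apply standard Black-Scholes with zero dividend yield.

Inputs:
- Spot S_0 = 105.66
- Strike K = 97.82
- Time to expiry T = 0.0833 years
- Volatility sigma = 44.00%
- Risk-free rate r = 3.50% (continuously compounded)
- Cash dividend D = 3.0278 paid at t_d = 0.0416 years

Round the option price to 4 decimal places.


Answer: Price = 8.0202

Derivation:
PV(D) = D * exp(-r * t_d) = 3.0278 * 0.99854506 = 3.02339473
S_0' = S_0 - PV(D) = 105.6600 - 3.02339473 = 102.63660527
d1 = (ln(S_0'/K) + (r + sigma^2/2)*T) / (sigma*sqrt(T)) = 0.46494812
d2 = d1 - sigma*sqrt(T) = 0.33795647
exp(-rT) = 0.99708875
N(d1) = 0.67901570; N(d2) = 0.63230200
C = S_0' * N(d1) - K * exp(-rT) * N(d2) = 102.63660527 * 0.67901570 - 97.8200 * 0.99708875 * 0.63230200 = 8.0202


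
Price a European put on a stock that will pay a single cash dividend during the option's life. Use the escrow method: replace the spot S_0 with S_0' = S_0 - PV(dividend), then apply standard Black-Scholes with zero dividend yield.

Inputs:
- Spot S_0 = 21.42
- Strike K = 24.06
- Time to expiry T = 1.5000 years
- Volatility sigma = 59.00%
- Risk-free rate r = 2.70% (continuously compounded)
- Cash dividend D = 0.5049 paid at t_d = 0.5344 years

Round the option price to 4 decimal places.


PV(D) = D * exp(-r * t_d) = 0.5049 * 0.98567480 = 0.49766720
S_0' = S_0 - PV(D) = 21.4200 - 0.49766720 = 20.92233280
d1 = (ln(S_0'/K) + (r + sigma^2/2)*T) / (sigma*sqrt(T)) = 0.22397115
d2 = d1 - sigma*sqrt(T) = -0.49862833
exp(-rT) = 0.96030916
N(-d1) = 0.41138988; N(-d2) = 0.69097938
P = K * exp(-rT) * N(-d2) - S_0' * N(-d1) = 24.0600 * 0.96030916 * 0.69097938 - 20.92233280 * 0.41138988 = 7.3579

Answer: Price = 7.3579


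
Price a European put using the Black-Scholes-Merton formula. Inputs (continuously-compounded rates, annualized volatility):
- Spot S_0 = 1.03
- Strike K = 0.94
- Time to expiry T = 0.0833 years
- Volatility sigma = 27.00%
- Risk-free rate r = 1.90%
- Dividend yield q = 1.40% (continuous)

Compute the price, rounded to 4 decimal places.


d1 = (ln(S/K) + (r - q + 0.5*sigma^2) * T) / (sigma * sqrt(T)) = 1.21764421
d2 = d1 - sigma * sqrt(T) = 1.13971752
exp(-rT) = 0.99841855; exp(-qT) = 0.99883448
P = K * exp(-rT) * N(-d2) - S_0 * exp(-qT) * N(-d1)
N(-d1) = 0.11167960; N(-d2) = 0.12720200
P = 0.9400 * 0.99841855 * 0.12720200 - 1.0300 * 0.99883448 * 0.11167960 = 0.0045

Answer: Price = 0.0045


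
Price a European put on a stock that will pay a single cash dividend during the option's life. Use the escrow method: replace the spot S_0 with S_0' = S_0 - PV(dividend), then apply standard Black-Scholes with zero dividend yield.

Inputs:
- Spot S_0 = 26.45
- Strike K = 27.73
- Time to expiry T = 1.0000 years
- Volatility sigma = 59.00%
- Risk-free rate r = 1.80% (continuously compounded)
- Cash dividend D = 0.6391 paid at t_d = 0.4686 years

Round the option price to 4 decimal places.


PV(D) = D * exp(-r * t_d) = 0.6391 * 0.99160067 = 0.63373199
S_0' = S_0 - PV(D) = 26.4500 - 0.63373199 = 25.81626801
d1 = (ln(S_0'/K) + (r + sigma^2/2)*T) / (sigma*sqrt(T)) = 0.20430505
d2 = d1 - sigma*sqrt(T) = -0.38569495
exp(-rT) = 0.98216103
N(-d1) = 0.41905756; N(-d2) = 0.65013870
P = K * exp(-rT) * N(-d2) - S_0' * N(-d1) = 27.7300 * 0.98216103 * 0.65013870 - 25.81626801 * 0.41905756 = 6.8882

Answer: Price = 6.8882


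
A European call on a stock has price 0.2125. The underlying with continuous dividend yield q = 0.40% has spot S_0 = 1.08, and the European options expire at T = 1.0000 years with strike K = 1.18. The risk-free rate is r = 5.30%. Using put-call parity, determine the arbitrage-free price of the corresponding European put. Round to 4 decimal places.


Answer: Put price = 0.2559

Derivation:
Put-call parity: C - P = S_0 * exp(-qT) - K * exp(-rT).
S_0 * exp(-qT) = 1.0800 * 0.99600799 = 1.07568863
K * exp(-rT) = 1.1800 * 0.94838001 = 1.11908841
P = C - S*exp(-qT) + K*exp(-rT)
P = 0.2125 - 1.07568863 + 1.11908841 = 0.2559


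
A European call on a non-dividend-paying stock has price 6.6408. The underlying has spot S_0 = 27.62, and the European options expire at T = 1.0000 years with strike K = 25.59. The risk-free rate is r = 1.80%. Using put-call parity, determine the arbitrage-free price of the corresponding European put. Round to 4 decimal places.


Put-call parity: C - P = S_0 * exp(-qT) - K * exp(-rT).
S_0 * exp(-qT) = 27.6200 * 1.00000000 = 27.62000000
K * exp(-rT) = 25.5900 * 0.98216103 = 25.13350082
P = C - S*exp(-qT) + K*exp(-rT)
P = 6.6408 - 27.62000000 + 25.13350082 = 4.1543

Answer: Put price = 4.1543


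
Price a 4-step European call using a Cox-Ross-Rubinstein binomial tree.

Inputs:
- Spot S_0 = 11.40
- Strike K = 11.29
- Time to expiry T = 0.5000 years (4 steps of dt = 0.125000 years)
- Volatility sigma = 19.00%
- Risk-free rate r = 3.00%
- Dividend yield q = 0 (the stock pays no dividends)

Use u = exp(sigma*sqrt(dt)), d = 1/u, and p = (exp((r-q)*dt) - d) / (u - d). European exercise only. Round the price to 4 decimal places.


Answer: Price = V(0,0) = 0.7343

Derivation:
dt = T/N = 0.125000
u = exp(sigma*sqrt(dt)) = 1.069483; d = 1/u = 0.935031
p = (exp((r-q)*dt) - d) / (u - d) = 0.511156
Discount per step: exp(-r*dt) = 0.996257
Stock lattice S(k, i) with i counting down-moves:
  k=0: S(0,0) = 11.4000
  k=1: S(1,0) = 12.1921; S(1,1) = 10.6594
  k=2: S(2,0) = 13.0392; S(2,1) = 11.4000; S(2,2) = 9.9668
  k=3: S(3,0) = 13.9452; S(3,1) = 12.1921; S(3,2) = 10.6594; S(3,3) = 9.3193
  k=4: S(4,0) = 14.9142; S(4,1) = 13.0392; S(4,2) = 11.4000; S(4,3) = 9.9668; S(4,4) = 8.7138
Terminal payoffs V(N, i) = max(S_T - K, 0):
  V(4,0) = 3.624202; V(4,1) = 1.749245; V(4,2) = 0.110000; V(4,3) = 0.000000; V(4,4) = 0.000000
Backward induction: V(k, i) = exp(-r*dt) * [p * V(k+1, i) + (1-p) * V(k+1, i+1)].
  V(3,0) = exp(-r*dt) * [p*3.624202 + (1-p)*1.749245] = 2.697506
  V(3,1) = exp(-r*dt) * [p*1.749245 + (1-p)*0.110000] = 0.944362
  V(3,2) = exp(-r*dt) * [p*0.110000 + (1-p)*0.000000] = 0.056017
  V(3,3) = exp(-r*dt) * [p*0.000000 + (1-p)*0.000000] = 0.000000
  V(2,0) = exp(-r*dt) * [p*2.697506 + (1-p)*0.944362] = 1.833603
  V(2,1) = exp(-r*dt) * [p*0.944362 + (1-p)*0.056017] = 0.508190
  V(2,2) = exp(-r*dt) * [p*0.056017 + (1-p)*0.000000] = 0.028526
  V(1,0) = exp(-r*dt) * [p*1.833603 + (1-p)*0.508190] = 1.181245
  V(1,1) = exp(-r*dt) * [p*0.508190 + (1-p)*0.028526] = 0.272685
  V(0,0) = exp(-r*dt) * [p*1.181245 + (1-p)*0.272685] = 0.734342


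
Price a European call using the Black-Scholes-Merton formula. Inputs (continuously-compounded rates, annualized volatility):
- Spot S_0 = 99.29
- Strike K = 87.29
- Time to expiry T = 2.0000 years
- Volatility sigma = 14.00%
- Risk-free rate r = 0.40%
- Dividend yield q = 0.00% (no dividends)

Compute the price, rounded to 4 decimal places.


d1 = (ln(S/K) + (r - q + 0.5*sigma^2) * T) / (sigma * sqrt(T)) = 0.78998451
d2 = d1 - sigma * sqrt(T) = 0.59199461
exp(-rT) = 0.99203191; exp(-qT) = 1.00000000
C = S_0 * exp(-qT) * N(d1) - K * exp(-rT) * N(d2)
N(d1) = 0.78523159; N(d2) = 0.72307290
C = 99.2900 * 1.00000000 * 0.78523159 - 87.2900 * 0.99203191 * 0.72307290 = 15.3515

Answer: Price = 15.3515


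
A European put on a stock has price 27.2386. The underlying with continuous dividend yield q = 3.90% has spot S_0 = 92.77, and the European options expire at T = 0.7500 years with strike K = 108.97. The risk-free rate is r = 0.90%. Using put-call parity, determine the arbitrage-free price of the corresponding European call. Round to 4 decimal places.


Put-call parity: C - P = S_0 * exp(-qT) - K * exp(-rT).
S_0 * exp(-qT) = 92.7700 * 0.97117364 = 90.09577865
K * exp(-rT) = 108.9700 * 0.99327273 = 108.23692940
C = P + S*exp(-qT) - K*exp(-rT)
C = 27.2386 + 90.09577865 - 108.23692940 = 9.0974

Answer: Call price = 9.0974


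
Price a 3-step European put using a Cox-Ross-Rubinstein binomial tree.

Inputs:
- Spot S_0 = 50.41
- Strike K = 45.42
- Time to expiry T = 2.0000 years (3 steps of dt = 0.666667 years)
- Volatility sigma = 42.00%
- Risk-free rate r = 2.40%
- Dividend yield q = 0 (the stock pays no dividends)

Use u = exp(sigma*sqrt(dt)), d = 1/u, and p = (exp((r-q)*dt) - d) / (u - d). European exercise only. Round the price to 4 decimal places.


dt = T/N = 0.666667
u = exp(sigma*sqrt(dt)) = 1.409068; d = 1/u = 0.709689
p = (exp((r-q)*dt) - d) / (u - d) = 0.438160
Discount per step: exp(-r*dt) = 0.984127
Stock lattice S(k, i) with i counting down-moves:
  k=0: S(0,0) = 50.4100
  k=1: S(1,0) = 71.0311; S(1,1) = 35.7754
  k=2: S(2,0) = 100.0877; S(2,1) = 50.4100; S(2,2) = 25.3894
  k=3: S(3,0) = 141.0304; S(3,1) = 71.0311; S(3,2) = 35.7754; S(3,3) = 18.0186
Terminal payoffs V(N, i) = max(K - S_T, 0):
  V(3,0) = 0.000000; V(3,1) = 0.000000; V(3,2) = 9.644582; V(3,3) = 27.401412
Backward induction: V(k, i) = exp(-r*dt) * [p * V(k+1, i) + (1-p) * V(k+1, i+1)].
  V(2,0) = exp(-r*dt) * [p*0.000000 + (1-p)*0.000000] = 0.000000
  V(2,1) = exp(-r*dt) * [p*0.000000 + (1-p)*9.644582] = 5.332705
  V(2,2) = exp(-r*dt) * [p*9.644582 + (1-p)*27.401412] = 19.309646
  V(1,0) = exp(-r*dt) * [p*0.000000 + (1-p)*5.332705] = 2.948572
  V(1,1) = exp(-r*dt) * [p*5.332705 + (1-p)*19.309646] = 12.976224
  V(0,0) = exp(-r*dt) * [p*2.948572 + (1-p)*12.976224] = 8.446284

Answer: Price = V(0,0) = 8.4463


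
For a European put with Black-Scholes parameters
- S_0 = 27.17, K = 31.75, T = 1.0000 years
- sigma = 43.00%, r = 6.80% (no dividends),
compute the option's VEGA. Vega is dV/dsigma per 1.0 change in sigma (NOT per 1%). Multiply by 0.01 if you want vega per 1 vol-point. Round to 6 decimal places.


Answer: Vega = 10.838622

Derivation:
d1 = 0.0108620886; d2 = -0.4191379114
phi(d1) = 0.3989187465; exp(-qT) = 1.0000000000; exp(-rT) = 0.9342604736
Vega = S * exp(-qT) * phi(d1) * sqrt(T) = 27.1700 * 1.0000000000 * 0.3989187465 * 1.0000000000 = 10.838622


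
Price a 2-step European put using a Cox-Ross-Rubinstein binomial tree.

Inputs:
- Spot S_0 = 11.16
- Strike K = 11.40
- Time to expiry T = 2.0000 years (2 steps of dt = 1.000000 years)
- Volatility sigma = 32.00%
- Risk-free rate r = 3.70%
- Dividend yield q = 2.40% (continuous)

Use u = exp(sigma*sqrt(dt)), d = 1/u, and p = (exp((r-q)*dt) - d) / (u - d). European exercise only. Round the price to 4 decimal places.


Answer: Price = V(0,0) = 1.7117

Derivation:
dt = T/N = 1.000000
u = exp(sigma*sqrt(dt)) = 1.377128; d = 1/u = 0.726149
p = (exp((r-q)*dt) - d) / (u - d) = 0.440776
Discount per step: exp(-r*dt) = 0.963676
Stock lattice S(k, i) with i counting down-moves:
  k=0: S(0,0) = 11.1600
  k=1: S(1,0) = 15.3687; S(1,1) = 8.1038
  k=2: S(2,0) = 21.1647; S(2,1) = 11.1600; S(2,2) = 5.8846
Terminal payoffs V(N, i) = max(K - S_T, 0):
  V(2,0) = 0.000000; V(2,1) = 0.240000; V(2,2) = 5.515417
Backward induction: V(k, i) = exp(-r*dt) * [p * V(k+1, i) + (1-p) * V(k+1, i+1)].
  V(1,0) = exp(-r*dt) * [p*0.000000 + (1-p)*0.240000] = 0.129339
  V(1,1) = exp(-r*dt) * [p*0.240000 + (1-p)*5.515417] = 3.074261
  V(0,0) = exp(-r*dt) * [p*0.129339 + (1-p)*3.074261] = 1.711691


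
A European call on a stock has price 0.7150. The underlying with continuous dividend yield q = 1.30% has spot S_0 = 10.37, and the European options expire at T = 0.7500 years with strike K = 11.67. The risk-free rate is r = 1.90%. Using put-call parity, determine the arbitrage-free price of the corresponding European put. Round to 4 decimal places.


Answer: Put price = 1.9505

Derivation:
Put-call parity: C - P = S_0 * exp(-qT) - K * exp(-rT).
S_0 * exp(-qT) = 10.3700 * 0.99029738 = 10.26938380
K * exp(-rT) = 11.6700 * 0.98585105 = 11.50488176
P = C - S*exp(-qT) + K*exp(-rT)
P = 0.7150 - 10.26938380 + 11.50488176 = 1.9505


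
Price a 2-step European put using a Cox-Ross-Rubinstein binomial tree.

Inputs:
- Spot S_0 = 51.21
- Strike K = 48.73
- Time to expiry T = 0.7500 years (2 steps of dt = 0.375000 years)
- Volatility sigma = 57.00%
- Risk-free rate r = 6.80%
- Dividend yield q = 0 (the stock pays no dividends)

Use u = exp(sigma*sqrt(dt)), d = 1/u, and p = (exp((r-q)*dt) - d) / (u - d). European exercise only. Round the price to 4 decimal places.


Answer: Price = V(0,0) = 6.6871

Derivation:
dt = T/N = 0.375000
u = exp(sigma*sqrt(dt)) = 1.417723; d = 1/u = 0.705356
p = (exp((r-q)*dt) - d) / (u - d) = 0.449869
Discount per step: exp(-r*dt) = 0.974822
Stock lattice S(k, i) with i counting down-moves:
  k=0: S(0,0) = 51.2100
  k=1: S(1,0) = 72.6016; S(1,1) = 36.1213
  k=2: S(2,0) = 102.9290; S(2,1) = 51.2100; S(2,2) = 25.4784
Terminal payoffs V(N, i) = max(K - S_T, 0):
  V(2,0) = 0.000000; V(2,1) = 0.000000; V(2,2) = 23.251620
Backward induction: V(k, i) = exp(-r*dt) * [p * V(k+1, i) + (1-p) * V(k+1, i+1)].
  V(1,0) = exp(-r*dt) * [p*0.000000 + (1-p)*0.000000] = 0.000000
  V(1,1) = exp(-r*dt) * [p*0.000000 + (1-p)*23.251620] = 12.469385
  V(0,0) = exp(-r*dt) * [p*0.000000 + (1-p)*12.469385] = 6.687086


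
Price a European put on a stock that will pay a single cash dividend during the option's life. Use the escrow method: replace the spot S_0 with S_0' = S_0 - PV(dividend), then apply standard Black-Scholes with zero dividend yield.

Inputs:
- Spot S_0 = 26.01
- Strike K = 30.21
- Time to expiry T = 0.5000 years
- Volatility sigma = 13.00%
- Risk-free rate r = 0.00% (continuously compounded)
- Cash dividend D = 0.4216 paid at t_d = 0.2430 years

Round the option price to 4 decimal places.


Answer: Price = 4.6575

Derivation:
PV(D) = D * exp(-r * t_d) = 0.4216 * 1.00000000 = 0.42160000
S_0' = S_0 - PV(D) = 26.0100 - 0.42160000 = 25.58840000
d1 = (ln(S_0'/K) + (r + sigma^2/2)*T) / (sigma*sqrt(T)) = -1.76024847
d2 = d1 - sigma*sqrt(T) = -1.85217235
exp(-rT) = 1.00000000
N(-d1) = 0.96081716; N(-d2) = 0.96799946
P = K * exp(-rT) * N(-d2) - S_0' * N(-d1) = 30.2100 * 1.00000000 * 0.96799946 - 25.58840000 * 0.96081716 = 4.6575


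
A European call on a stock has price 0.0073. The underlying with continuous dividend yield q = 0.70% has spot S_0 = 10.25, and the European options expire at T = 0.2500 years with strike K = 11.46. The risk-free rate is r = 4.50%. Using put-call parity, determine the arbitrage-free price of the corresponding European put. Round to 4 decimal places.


Put-call parity: C - P = S_0 * exp(-qT) - K * exp(-rT).
S_0 * exp(-qT) = 10.2500 * 0.99825153 = 10.23207819
K * exp(-rT) = 11.4600 * 0.98881304 = 11.33179749
P = C - S*exp(-qT) + K*exp(-rT)
P = 0.0073 - 10.23207819 + 11.33179749 = 1.1070

Answer: Put price = 1.1070


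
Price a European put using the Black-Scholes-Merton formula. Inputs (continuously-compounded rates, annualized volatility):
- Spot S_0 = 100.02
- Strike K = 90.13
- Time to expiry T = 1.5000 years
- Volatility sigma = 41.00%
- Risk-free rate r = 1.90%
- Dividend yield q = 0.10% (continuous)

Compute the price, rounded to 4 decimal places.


d1 = (ln(S/K) + (r - q + 0.5*sigma^2) * T) / (sigma * sqrt(T)) = 0.51218650
d2 = d1 - sigma * sqrt(T) = 0.01004110
exp(-rT) = 0.97190229; exp(-qT) = 0.99850112
P = K * exp(-rT) * N(-d2) - S_0 * exp(-qT) * N(-d1)
N(-d1) = 0.30426025; N(-d2) = 0.49599425
P = 90.1300 * 0.97190229 * 0.49599425 - 100.0200 * 0.99850112 * 0.30426025 = 13.0614

Answer: Price = 13.0614


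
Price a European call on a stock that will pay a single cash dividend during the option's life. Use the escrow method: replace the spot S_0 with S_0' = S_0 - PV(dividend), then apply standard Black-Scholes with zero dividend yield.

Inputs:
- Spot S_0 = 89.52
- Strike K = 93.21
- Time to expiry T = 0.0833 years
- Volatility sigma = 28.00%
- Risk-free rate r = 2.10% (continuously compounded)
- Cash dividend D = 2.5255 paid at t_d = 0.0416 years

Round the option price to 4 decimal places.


PV(D) = D * exp(-r * t_d) = 2.5255 * 0.99912678 = 2.52329469
S_0' = S_0 - PV(D) = 89.5200 - 2.52329469 = 86.99670531
d1 = (ln(S_0'/K) + (r + sigma^2/2)*T) / (sigma*sqrt(T)) = -0.79158312
d2 = d1 - sigma*sqrt(T) = -0.87239599
exp(-rT) = 0.99825223
N(d1) = 0.21430190; N(d2) = 0.19149619
C = S_0' * N(d1) - K * exp(-rT) * N(d2) = 86.99670531 * 0.21430190 - 93.2100 * 0.99825223 * 0.19149619 = 0.8254

Answer: Price = 0.8254


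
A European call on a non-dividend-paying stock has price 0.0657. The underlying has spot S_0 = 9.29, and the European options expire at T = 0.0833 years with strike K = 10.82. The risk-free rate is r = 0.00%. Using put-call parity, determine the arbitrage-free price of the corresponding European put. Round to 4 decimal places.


Answer: Put price = 1.5957

Derivation:
Put-call parity: C - P = S_0 * exp(-qT) - K * exp(-rT).
S_0 * exp(-qT) = 9.2900 * 1.00000000 = 9.29000000
K * exp(-rT) = 10.8200 * 1.00000000 = 10.82000000
P = C - S*exp(-qT) + K*exp(-rT)
P = 0.0657 - 9.29000000 + 10.82000000 = 1.5957


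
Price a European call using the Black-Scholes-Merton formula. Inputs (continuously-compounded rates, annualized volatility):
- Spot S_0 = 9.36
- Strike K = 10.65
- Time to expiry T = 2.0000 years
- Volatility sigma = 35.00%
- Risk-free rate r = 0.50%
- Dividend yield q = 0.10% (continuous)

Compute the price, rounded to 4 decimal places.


Answer: Price = 1.3987

Derivation:
d1 = (ln(S/K) + (r - q + 0.5*sigma^2) * T) / (sigma * sqrt(T)) = 0.00279893
d2 = d1 - sigma * sqrt(T) = -0.49217582
exp(-rT) = 0.99004983; exp(-qT) = 0.99800200
C = S_0 * exp(-qT) * N(d1) - K * exp(-rT) * N(d2)
N(d1) = 0.50111661; N(d2) = 0.31129753
C = 9.3600 * 0.99800200 * 0.50111661 - 10.6500 * 0.99004983 * 0.31129753 = 1.3987


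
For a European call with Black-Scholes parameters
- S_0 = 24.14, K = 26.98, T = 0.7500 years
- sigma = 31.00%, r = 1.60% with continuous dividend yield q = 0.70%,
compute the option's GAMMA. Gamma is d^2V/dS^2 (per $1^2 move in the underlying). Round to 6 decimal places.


d1 = -0.2549211337; d2 = -0.5233890089
phi(d1) = 0.3861880216; exp(-qT) = 0.9947637572; exp(-rT) = 0.9880717129
Gamma = exp(-qT) * phi(d1) / (S * sigma * sqrt(T)) = 0.9947637572 * 0.3861880216 / (24.1400 * 0.3100 * 0.8660254038) = 0.059277

Answer: Gamma = 0.059277


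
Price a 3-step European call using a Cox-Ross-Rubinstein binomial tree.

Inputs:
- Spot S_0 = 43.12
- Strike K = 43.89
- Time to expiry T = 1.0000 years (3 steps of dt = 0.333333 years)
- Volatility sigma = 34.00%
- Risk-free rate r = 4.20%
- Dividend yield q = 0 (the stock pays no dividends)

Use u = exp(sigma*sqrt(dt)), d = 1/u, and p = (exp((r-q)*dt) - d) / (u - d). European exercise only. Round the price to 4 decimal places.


Answer: Price = V(0,0) = 6.7415

Derivation:
dt = T/N = 0.333333
u = exp(sigma*sqrt(dt)) = 1.216891; d = 1/u = 0.821766
p = (exp((r-q)*dt) - d) / (u - d) = 0.486763
Discount per step: exp(-r*dt) = 0.986098
Stock lattice S(k, i) with i counting down-moves:
  k=0: S(0,0) = 43.1200
  k=1: S(1,0) = 52.4723; S(1,1) = 35.4346
  k=2: S(2,0) = 63.8531; S(2,1) = 43.1200; S(2,2) = 29.1189
  k=3: S(3,0) = 77.7022; S(3,1) = 52.4723; S(3,2) = 35.4346; S(3,3) = 23.9290
Terminal payoffs V(N, i) = max(S_T - K, 0):
  V(3,0) = 33.812249; V(3,1) = 8.582332; V(3,2) = 0.000000; V(3,3) = 0.000000
Backward induction: V(k, i) = exp(-r*dt) * [p * V(k+1, i) + (1-p) * V(k+1, i+1)].
  V(2,0) = exp(-r*dt) * [p*33.812249 + (1-p)*8.582332] = 20.573277
  V(2,1) = exp(-r*dt) * [p*8.582332 + (1-p)*0.000000] = 4.119486
  V(2,2) = exp(-r*dt) * [p*0.000000 + (1-p)*0.000000] = 0.000000
  V(1,0) = exp(-r*dt) * [p*20.573277 + (1-p)*4.119486] = 11.959970
  V(1,1) = exp(-r*dt) * [p*4.119486 + (1-p)*0.000000] = 1.977337
  V(0,0) = exp(-r*dt) * [p*11.959970 + (1-p)*1.977337] = 6.741472


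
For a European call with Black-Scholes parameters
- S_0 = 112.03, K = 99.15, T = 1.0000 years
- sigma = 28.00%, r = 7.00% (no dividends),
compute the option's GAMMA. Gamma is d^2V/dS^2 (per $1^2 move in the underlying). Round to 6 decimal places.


Answer: Gamma = 0.009041

Derivation:
d1 = 0.8261887057; d2 = 0.5461887057
phi(d1) = 0.2835881067; exp(-qT) = 1.0000000000; exp(-rT) = 0.9323938199
Gamma = exp(-qT) * phi(d1) / (S * sigma * sqrt(T)) = 1.0000000000 * 0.2835881067 / (112.0300 * 0.2800 * 1.0000000000) = 0.009041


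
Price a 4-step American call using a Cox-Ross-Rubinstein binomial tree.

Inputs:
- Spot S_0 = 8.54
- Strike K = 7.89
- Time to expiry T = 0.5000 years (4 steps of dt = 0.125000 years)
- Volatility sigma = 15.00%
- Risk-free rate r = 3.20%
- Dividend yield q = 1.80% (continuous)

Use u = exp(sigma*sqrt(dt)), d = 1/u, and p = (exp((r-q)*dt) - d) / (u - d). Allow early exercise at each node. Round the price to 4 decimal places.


Answer: Price = V(0,0) = 0.8084

Derivation:
dt = T/N = 0.125000
u = exp(sigma*sqrt(dt)) = 1.054464; d = 1/u = 0.948349
p = (exp((r-q)*dt) - d) / (u - d) = 0.503251
Discount per step: exp(-r*dt) = 0.996008
Stock lattice S(k, i) with i counting down-moves:
  k=0: S(0,0) = 8.5400
  k=1: S(1,0) = 9.0051; S(1,1) = 8.0989
  k=2: S(2,0) = 9.4956; S(2,1) = 8.5400; S(2,2) = 7.6806
  k=3: S(3,0) = 10.0128; S(3,1) = 9.0051; S(3,2) = 8.0989; S(3,3) = 7.2839
  k=4: S(4,0) = 10.5581; S(4,1) = 9.4956; S(4,2) = 8.5400; S(4,3) = 7.6806; S(4,4) = 6.9076
Terminal payoffs V(N, i) = max(S_T - K, 0):
  V(4,0) = 2.668097; V(4,1) = 1.605586; V(4,2) = 0.650000; V(4,3) = 0.000000; V(4,4) = 0.000000
Backward induction: V(k, i) = exp(-r*dt) * [p * V(k+1, i) + (1-p) * V(k+1, i+1)]; then take max(V_cont, immediate exercise) for American.
  V(3,0) = exp(-r*dt) * [p*2.668097 + (1-p)*1.605586] = 2.131751; exercise = 2.122758; V(3,0) = max -> 2.131751
  V(3,1) = exp(-r*dt) * [p*1.605586 + (1-p)*0.650000] = 1.126385; exercise = 1.115126; V(3,1) = max -> 1.126385
  V(3,2) = exp(-r*dt) * [p*0.650000 + (1-p)*0.000000] = 0.325807; exercise = 0.208898; V(3,2) = max -> 0.325807
  V(3,3) = exp(-r*dt) * [p*0.000000 + (1-p)*0.000000] = 0.000000; exercise = 0.000000; V(3,3) = max -> 0.000000
  V(2,0) = exp(-r*dt) * [p*2.131751 + (1-p)*1.126385] = 1.625820; exercise = 1.605586; V(2,0) = max -> 1.625820
  V(2,1) = exp(-r*dt) * [p*1.126385 + (1-p)*0.325807] = 0.725789; exercise = 0.650000; V(2,1) = max -> 0.725789
  V(2,2) = exp(-r*dt) * [p*0.325807 + (1-p)*0.000000] = 0.163308; exercise = 0.000000; V(2,2) = max -> 0.163308
  V(1,0) = exp(-r*dt) * [p*1.625820 + (1-p)*0.725789] = 1.174025; exercise = 1.115126; V(1,0) = max -> 1.174025
  V(1,1) = exp(-r*dt) * [p*0.725789 + (1-p)*0.163308] = 0.444595; exercise = 0.208898; V(1,1) = max -> 0.444595
  V(0,0) = exp(-r*dt) * [p*1.174025 + (1-p)*0.444595] = 0.808441; exercise = 0.650000; V(0,0) = max -> 0.808441
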